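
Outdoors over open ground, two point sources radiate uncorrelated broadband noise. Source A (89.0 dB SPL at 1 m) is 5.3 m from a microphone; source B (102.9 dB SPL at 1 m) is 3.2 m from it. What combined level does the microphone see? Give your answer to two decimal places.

At the listener: L_A = 89.0 − 20·log₁₀(5.3) = 74.514 dB; L_B = 102.9 − 20·log₁₀(3.2) = 92.797 dB.
Combined: 10·log₁₀(10^(74.514/10)+10^(92.797/10)) = 92.86 dB SPL.

92.86 dB SPL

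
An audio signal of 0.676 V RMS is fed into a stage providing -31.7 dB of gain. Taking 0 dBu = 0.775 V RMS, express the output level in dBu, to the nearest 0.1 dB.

-32.9 dBu

Input level: 20·log₁₀(0.676/0.775) = -1.19 dBu.
Output: -1.19 − 31.7 = -32.9 dBu.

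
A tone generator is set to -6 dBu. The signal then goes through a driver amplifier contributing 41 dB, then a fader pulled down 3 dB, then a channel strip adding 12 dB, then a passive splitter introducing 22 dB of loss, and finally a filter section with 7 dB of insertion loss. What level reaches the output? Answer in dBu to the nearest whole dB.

+15 dBu

Gain stages sum in dB:
-6 + 41 − 3 + 12 − 22 − 7 = +15 dBu.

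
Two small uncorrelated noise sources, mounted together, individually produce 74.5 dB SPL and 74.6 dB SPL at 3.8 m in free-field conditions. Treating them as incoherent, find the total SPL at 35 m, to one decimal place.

Combined at 3.8 m: 10·log₁₀(10^(74.5/10)+10^(74.6/10)) = 77.56 dB SPL.
Then apply −20·log₁₀(35/3.8) = -19.29 dB → 58.3 dB SPL.

58.3 dB SPL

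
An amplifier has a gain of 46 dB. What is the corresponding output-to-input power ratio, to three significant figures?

Power ratio = 10^(dB/10).
10^(46/10) = 10^(4.600) = 39800.

39800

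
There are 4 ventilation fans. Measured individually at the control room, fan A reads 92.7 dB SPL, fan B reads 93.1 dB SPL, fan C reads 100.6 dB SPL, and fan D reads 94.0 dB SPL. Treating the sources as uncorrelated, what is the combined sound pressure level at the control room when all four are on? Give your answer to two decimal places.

102.53 dB SPL

Add the sources as powers (linear), then convert back to dB:
L_total = 10·log₁₀(10^(92.7/10) + 10^(93.1/10) + 10^(100.6/10) + 10^(94.0/10)) = 10·log₁₀(17897000000) = 102.53 dB SPL.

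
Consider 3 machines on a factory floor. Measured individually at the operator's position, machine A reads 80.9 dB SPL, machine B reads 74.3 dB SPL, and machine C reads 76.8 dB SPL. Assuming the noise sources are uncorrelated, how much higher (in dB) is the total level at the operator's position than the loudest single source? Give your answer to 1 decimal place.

Incoherent sources sum as intensities:
L_total = 10·log₁₀(10^(80.9/10) + 10^(74.3/10) + 10^(76.8/10)) = 82.96 dB SPL.
Excess over the loudest (80.9 dB): 82.96 − 80.9 = 2.1 dB.

2.1 dB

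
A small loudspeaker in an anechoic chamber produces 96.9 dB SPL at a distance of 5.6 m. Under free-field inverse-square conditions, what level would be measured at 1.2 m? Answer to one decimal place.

Free-field point source: level drops by 20·log₁₀ of the distance ratio.
ΔL = −20·log₁₀(1.2/5.6) = 13.38 dB, so L₂ = 96.9 + (13.38) = 110.3 dB SPL.

110.3 dB SPL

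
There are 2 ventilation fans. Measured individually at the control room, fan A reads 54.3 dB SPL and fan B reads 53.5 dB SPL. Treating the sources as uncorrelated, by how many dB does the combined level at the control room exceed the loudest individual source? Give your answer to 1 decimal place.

2.6 dB

Incoherent sources sum as intensities:
L_total = 10·log₁₀(10^(54.3/10) + 10^(53.5/10)) = 56.93 dB SPL.
Excess over the loudest (54.3 dB): 56.93 − 54.3 = 2.6 dB.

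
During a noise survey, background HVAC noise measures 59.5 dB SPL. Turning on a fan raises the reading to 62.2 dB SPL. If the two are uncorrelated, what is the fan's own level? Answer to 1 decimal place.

Subtract intensities: L_src = 10·log₁₀(10^(L_total/10) − 10^(L_bg/10)).
L_src = 10·log₁₀(10^(62.2/10) − 10^(59.5/10)) = 10·log₁₀(768300) = 58.9 dB SPL.

58.9 dB SPL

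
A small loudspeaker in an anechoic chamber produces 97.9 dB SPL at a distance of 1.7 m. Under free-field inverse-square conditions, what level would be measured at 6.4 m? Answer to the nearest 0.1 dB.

86.4 dB SPL

Free-field point source: level drops by 20·log₁₀ of the distance ratio.
ΔL = −20·log₁₀(6.4/1.7) = -11.51 dB, so L₂ = 97.9 + (-11.51) = 86.4 dB SPL.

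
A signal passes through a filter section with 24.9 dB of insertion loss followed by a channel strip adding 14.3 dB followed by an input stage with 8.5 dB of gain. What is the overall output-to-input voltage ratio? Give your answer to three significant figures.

0.785

Net gain = (−24.9) + 14.3 + 8.5 = -2.1 dB.
Voltage ratio = 10^(-2.1/20) = 0.785.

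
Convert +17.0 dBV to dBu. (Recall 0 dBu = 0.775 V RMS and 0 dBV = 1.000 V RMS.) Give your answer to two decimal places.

+19.21 dBu

The offset between the scales is 20·log₁₀(0.775/1.000) = −2.214 dB.
So dBu = +17.0 + 2.214 = +19.21 dBu.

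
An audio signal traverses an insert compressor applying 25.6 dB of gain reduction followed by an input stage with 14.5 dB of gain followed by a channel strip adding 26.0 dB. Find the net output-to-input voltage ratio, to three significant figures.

5.56

Net gain = (−25.6) + 14.5 + 26.0 = 14.9 dB.
Voltage ratio = 10^(14.9/20) = 5.56.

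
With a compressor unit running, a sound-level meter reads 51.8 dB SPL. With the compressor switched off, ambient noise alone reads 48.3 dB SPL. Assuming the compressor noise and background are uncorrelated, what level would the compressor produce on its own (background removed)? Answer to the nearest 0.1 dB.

49.2 dB SPL

Remove the background by subtracting linear intensities:
L_src = 10·log₁₀(10^(51.8/10) − 10^(48.3/10)) = 10·log₁₀(83750) = 49.2 dB SPL.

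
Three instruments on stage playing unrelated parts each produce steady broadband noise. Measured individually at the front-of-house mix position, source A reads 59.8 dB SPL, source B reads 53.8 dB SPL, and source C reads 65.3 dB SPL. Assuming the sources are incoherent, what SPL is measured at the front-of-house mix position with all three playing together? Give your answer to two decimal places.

Uncorrelated sources add in intensity (power), not in dB.
L_total = 10·log₁₀(10^(59.8/10) + 10^(53.8/10) + 10^(65.3/10)) = 10·log₁₀(4583000) = 66.61 dB SPL.

66.61 dB SPL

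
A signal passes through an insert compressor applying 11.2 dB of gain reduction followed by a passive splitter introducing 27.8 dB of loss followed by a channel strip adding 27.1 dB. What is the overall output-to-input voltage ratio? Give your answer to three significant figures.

Net gain = (−11.2) + (−27.8) + 27.1 = -11.9 dB.
Voltage ratio = 10^(-11.9/20) = 0.254.

0.254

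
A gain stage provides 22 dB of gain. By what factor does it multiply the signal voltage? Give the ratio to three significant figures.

12.6

Voltage ratio = 10^(dB/20).
10^(22/20) = 10^(1.100) = 12.6.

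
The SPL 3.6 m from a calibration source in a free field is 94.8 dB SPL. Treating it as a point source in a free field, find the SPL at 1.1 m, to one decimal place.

For a point source in a free field, ΔL = −20·log₁₀(d₂/d₁).
ΔL = −20·log₁₀(1.1/3.6) = 10.30 dB, so L₂ = 94.8 + (10.30) = 105.1 dB SPL.

105.1 dB SPL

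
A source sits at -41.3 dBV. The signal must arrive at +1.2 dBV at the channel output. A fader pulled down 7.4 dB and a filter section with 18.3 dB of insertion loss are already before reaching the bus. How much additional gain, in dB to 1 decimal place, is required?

68.2 dB

The required make-up gain is the shortfall in the dB sum.
G = +1.2 − (-41.3) + 7.4 + 18.3 = 68.2 dB.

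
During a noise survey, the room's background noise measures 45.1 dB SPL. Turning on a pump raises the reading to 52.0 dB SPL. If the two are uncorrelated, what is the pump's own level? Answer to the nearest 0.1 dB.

51.0 dB SPL

Subtract intensities: L_src = 10·log₁₀(10^(L_total/10) − 10^(L_bg/10)).
L_src = 10·log₁₀(10^(52.0/10) − 10^(45.1/10)) = 10·log₁₀(126100) = 51.0 dB SPL.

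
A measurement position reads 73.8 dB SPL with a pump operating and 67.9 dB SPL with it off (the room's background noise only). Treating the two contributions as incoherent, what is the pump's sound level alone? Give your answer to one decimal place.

Remove the background by subtracting linear intensities:
L_src = 10·log₁₀(10^(73.8/10) − 10^(67.9/10)) = 10·log₁₀(17820000) = 72.5 dB SPL.

72.5 dB SPL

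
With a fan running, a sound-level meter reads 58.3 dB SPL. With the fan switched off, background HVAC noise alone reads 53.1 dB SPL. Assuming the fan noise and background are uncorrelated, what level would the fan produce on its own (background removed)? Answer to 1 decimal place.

56.7 dB SPL

Background correction is a power subtraction:
L_src = 10·log₁₀(10^(58.3/10) − 10^(53.1/10)) = 10·log₁₀(471900) = 56.7 dB SPL.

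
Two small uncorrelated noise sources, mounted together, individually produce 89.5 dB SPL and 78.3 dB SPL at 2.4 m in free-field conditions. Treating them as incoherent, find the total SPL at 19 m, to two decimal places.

71.85 dB SPL

Combined at 2.4 m: 10·log₁₀(10^(89.5/10)+10^(78.3/10)) = 89.818 dB SPL.
Then apply −20·log₁₀(19/2.4) = -17.971 dB → 71.85 dB SPL.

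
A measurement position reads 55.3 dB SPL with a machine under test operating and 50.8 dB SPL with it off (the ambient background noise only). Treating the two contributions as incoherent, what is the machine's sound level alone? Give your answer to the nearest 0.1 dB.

53.4 dB SPL

Remove the background by subtracting linear intensities:
L_src = 10·log₁₀(10^(55.3/10) − 10^(50.8/10)) = 10·log₁₀(218600) = 53.4 dB SPL.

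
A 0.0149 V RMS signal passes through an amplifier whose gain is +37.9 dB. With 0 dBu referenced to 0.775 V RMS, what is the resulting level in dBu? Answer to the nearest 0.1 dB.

Input level: 20·log₁₀(0.0149/0.775) = -34.32 dBu.
Output: -34.32 + 37.9 = +3.6 dBu.

+3.6 dBu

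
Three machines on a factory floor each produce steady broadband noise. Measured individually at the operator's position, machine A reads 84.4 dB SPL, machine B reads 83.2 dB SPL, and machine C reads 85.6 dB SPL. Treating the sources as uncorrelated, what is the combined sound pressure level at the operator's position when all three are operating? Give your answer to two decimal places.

89.28 dB SPL

Incoherent sources sum as intensities:
L_total = 10·log₁₀(10^(84.4/10) + 10^(83.2/10) + 10^(85.6/10)) = 10·log₁₀(847400000) = 89.28 dB SPL.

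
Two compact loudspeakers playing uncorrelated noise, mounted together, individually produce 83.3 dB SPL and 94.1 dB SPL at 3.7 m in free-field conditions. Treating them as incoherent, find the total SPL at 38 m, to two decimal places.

74.22 dB SPL

Combined at 3.7 m: 10·log₁₀(10^(83.3/10)+10^(94.1/10)) = 94.447 dB SPL.
Then apply −20·log₁₀(38/3.7) = -20.232 dB → 74.22 dB SPL.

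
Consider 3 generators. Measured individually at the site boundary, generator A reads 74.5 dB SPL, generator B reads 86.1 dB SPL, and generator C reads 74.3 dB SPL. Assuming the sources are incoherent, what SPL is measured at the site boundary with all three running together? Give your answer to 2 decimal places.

Incoherent sources sum as intensities:
L_total = 10·log₁₀(10^(74.5/10) + 10^(86.1/10) + 10^(74.3/10)) = 10·log₁₀(462500000) = 86.65 dB SPL.

86.65 dB SPL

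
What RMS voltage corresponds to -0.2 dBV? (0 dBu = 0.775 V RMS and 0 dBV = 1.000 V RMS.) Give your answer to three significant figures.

V = 1.000 V × 10^(-0.2/20).
= 1.000 × 0.9772 = 0.977 V.

0.977 V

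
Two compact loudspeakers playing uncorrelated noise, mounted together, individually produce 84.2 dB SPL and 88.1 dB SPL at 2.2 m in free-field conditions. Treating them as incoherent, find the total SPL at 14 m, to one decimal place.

Combined at 2.2 m: 10·log₁₀(10^(84.2/10)+10^(88.1/10)) = 89.58 dB SPL.
Then apply −20·log₁₀(14/2.2) = -16.07 dB → 73.5 dB SPL.

73.5 dB SPL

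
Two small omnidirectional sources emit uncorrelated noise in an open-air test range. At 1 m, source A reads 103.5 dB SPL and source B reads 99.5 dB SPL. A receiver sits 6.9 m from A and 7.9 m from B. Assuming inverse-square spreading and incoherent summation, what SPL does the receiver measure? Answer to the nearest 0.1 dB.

At the listener: L_A = 103.5 − 20·log₁₀(6.9) = 86.72 dB; L_B = 99.5 − 20·log₁₀(7.9) = 81.55 dB.
Combined: 10·log₁₀(10^(86.72/10)+10^(81.55/10)) = 87.9 dB SPL.

87.9 dB SPL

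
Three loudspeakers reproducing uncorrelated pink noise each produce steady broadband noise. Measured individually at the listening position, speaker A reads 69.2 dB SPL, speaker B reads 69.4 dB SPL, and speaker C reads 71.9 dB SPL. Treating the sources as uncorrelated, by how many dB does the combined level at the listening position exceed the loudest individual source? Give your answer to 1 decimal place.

Incoherent sources sum as intensities:
L_total = 10·log₁₀(10^(69.2/10) + 10^(69.4/10) + 10^(71.9/10)) = 75.12 dB SPL.
Excess over the loudest (71.9 dB): 75.12 − 71.9 = 3.2 dB.

3.2 dB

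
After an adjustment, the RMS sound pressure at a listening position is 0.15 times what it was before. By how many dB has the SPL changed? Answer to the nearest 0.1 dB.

-16.5 dB

Sound pressure is an amplitude quantity: ΔL = 20·log₁₀(p₂/p₁).
20·log₁₀(0.15) = -16.5 dB.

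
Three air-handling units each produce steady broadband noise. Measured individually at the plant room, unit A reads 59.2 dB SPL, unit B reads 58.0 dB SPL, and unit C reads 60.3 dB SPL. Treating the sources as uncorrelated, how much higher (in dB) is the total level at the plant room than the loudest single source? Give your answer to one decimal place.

3.7 dB

Uncorrelated sources add in intensity (power), not in dB.
L_total = 10·log₁₀(10^(59.2/10) + 10^(58.0/10) + 10^(60.3/10)) = 64.04 dB SPL.
Excess over the loudest (60.3 dB): 64.04 − 60.3 = 3.7 dB.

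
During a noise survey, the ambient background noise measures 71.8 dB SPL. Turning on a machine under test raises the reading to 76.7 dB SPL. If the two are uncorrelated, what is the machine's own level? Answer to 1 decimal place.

75.0 dB SPL

Background correction is a power subtraction:
L_src = 10·log₁₀(10^(76.7/10) − 10^(71.8/10)) = 10·log₁₀(31640000) = 75.0 dB SPL.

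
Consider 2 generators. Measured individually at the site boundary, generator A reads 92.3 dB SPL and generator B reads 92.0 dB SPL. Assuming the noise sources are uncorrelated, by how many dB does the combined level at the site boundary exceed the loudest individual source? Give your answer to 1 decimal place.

Incoherent sources sum as intensities:
L_total = 10·log₁₀(10^(92.3/10) + 10^(92.0/10)) = 95.16 dB SPL.
Excess over the loudest (92.3 dB): 95.16 − 92.3 = 2.9 dB.

2.9 dB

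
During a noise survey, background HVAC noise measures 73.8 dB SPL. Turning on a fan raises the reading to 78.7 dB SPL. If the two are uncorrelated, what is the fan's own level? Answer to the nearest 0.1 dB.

Background correction is a power subtraction:
L_src = 10·log₁₀(10^(78.7/10) − 10^(73.8/10)) = 10·log₁₀(50140000) = 77.0 dB SPL.

77.0 dB SPL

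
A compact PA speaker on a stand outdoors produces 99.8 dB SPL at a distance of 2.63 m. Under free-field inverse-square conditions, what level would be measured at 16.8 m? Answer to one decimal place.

Inverse-square spreading gives ΔL = −20·log₁₀(d₂/d₁).
ΔL = −20·log₁₀(16.8/2.63) = -16.11 dB, so L₂ = 99.8 + (-16.11) = 83.7 dB SPL.

83.7 dB SPL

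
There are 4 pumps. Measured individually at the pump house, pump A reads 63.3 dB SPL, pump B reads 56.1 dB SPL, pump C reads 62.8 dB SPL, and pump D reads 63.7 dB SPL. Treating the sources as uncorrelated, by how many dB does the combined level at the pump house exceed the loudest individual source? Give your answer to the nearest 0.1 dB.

Add the sources as powers (linear), then convert back to dB:
L_total = 10·log₁₀(10^(63.3/10) + 10^(56.1/10) + 10^(62.8/10) + 10^(63.7/10)) = 68.32 dB SPL.
Excess over the loudest (63.7 dB): 68.32 − 63.7 = 4.6 dB.

4.6 dB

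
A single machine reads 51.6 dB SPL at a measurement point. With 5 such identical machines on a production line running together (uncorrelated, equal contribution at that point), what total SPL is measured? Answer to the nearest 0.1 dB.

5 equal incoherent sources raise the level by 10·log₁₀(5) = 6.99 dB.
L_total = 51.6 + 6.99 = 58.6 dB SPL.

58.6 dB SPL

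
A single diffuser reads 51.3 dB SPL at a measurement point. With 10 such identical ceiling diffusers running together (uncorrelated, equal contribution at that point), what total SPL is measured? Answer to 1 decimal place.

61.3 dB SPL

10 equal incoherent sources raise the level by 10·log₁₀(10) = 10.00 dB.
L_total = 51.3 + 10.00 = 61.3 dB SPL.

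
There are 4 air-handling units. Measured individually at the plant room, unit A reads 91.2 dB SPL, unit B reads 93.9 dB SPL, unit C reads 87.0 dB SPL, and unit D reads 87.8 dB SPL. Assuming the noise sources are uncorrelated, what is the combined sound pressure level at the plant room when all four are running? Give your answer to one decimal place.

96.9 dB SPL

Uncorrelated sources add in intensity (power), not in dB.
L_total = 10·log₁₀(10^(91.2/10) + 10^(93.9/10) + 10^(87.0/10) + 10^(87.8/10)) = 10·log₁₀(4877000000) = 96.9 dB SPL.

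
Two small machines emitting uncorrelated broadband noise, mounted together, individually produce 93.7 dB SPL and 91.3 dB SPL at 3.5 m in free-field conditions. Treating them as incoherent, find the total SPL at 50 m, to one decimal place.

72.6 dB SPL

Combined at 3.5 m: 10·log₁₀(10^(93.7/10)+10^(91.3/10)) = 95.67 dB SPL.
Then apply −20·log₁₀(50/3.5) = -23.10 dB → 72.6 dB SPL.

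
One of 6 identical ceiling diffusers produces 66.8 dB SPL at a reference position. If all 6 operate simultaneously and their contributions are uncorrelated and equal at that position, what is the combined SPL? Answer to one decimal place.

6 equal incoherent sources raise the level by 10·log₁₀(6) = 7.78 dB.
L_total = 66.8 + 7.78 = 74.6 dB SPL.

74.6 dB SPL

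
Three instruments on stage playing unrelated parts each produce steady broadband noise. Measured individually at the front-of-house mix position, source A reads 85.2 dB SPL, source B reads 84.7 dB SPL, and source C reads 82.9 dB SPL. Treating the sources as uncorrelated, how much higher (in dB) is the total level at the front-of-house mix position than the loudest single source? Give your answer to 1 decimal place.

Uncorrelated sources add in intensity (power), not in dB.
L_total = 10·log₁₀(10^(85.2/10) + 10^(84.7/10) + 10^(82.9/10)) = 89.14 dB SPL.
Excess over the loudest (85.2 dB): 89.14 − 85.2 = 3.9 dB.

3.9 dB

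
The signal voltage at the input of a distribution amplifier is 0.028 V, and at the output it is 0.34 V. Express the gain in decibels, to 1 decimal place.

21.7 dB

Voltage ratio → dB uses the 20·log₁₀ form:
20·log₁₀(0.34/0.028) = 20·log₁₀(12.14) = 21.7 dB.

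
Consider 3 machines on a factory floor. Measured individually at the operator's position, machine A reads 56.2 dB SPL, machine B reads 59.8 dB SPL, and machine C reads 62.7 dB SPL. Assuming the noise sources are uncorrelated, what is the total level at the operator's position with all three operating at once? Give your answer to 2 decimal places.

65.10 dB SPL

Incoherent sources sum as intensities:
L_total = 10·log₁₀(10^(56.2/10) + 10^(59.8/10) + 10^(62.7/10)) = 10·log₁₀(3234000) = 65.10 dB SPL.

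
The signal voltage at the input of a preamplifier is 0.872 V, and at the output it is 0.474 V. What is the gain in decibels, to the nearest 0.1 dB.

Voltage is an amplitude quantity, so gain = 20·log₁₀(V_out/V_in).
20·log₁₀(0.474/0.872) = 20·log₁₀(0.5436) = -5.3 dB.

-5.3 dB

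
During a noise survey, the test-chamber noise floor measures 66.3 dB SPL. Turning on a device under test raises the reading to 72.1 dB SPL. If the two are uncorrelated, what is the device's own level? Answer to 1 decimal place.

70.8 dB SPL

Remove the background by subtracting linear intensities:
L_src = 10·log₁₀(10^(72.1/10) − 10^(66.3/10)) = 10·log₁₀(11950000) = 70.8 dB SPL.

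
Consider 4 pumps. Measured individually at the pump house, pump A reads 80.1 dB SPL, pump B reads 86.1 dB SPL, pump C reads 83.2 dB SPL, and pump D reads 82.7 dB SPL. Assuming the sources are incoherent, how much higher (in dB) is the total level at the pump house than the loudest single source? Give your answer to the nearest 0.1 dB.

3.5 dB

Add the sources as powers (linear), then convert back to dB:
L_total = 10·log₁₀(10^(80.1/10) + 10^(86.1/10) + 10^(83.2/10) + 10^(82.7/10)) = 89.57 dB SPL.
Excess over the loudest (86.1 dB): 89.57 − 86.1 = 3.5 dB.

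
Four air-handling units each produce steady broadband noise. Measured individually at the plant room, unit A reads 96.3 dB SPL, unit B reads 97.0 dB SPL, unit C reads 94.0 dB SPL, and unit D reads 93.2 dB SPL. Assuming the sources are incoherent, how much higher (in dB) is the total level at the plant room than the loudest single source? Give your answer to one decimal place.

4.4 dB

Incoherent sources sum as intensities:
L_total = 10·log₁₀(10^(96.3/10) + 10^(97.0/10) + 10^(94.0/10) + 10^(93.2/10)) = 101.42 dB SPL.
Excess over the loudest (97.0 dB): 101.42 − 97.0 = 4.4 dB.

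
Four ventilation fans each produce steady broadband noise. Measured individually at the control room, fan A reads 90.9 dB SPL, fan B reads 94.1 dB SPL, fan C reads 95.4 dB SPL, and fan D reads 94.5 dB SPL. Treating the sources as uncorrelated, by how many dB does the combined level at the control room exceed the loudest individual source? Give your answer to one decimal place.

4.6 dB

Incoherent sources sum as intensities:
L_total = 10·log₁₀(10^(90.9/10) + 10^(94.1/10) + 10^(95.4/10) + 10^(94.5/10)) = 100.04 dB SPL.
Excess over the loudest (95.4 dB): 100.04 − 95.4 = 4.6 dB.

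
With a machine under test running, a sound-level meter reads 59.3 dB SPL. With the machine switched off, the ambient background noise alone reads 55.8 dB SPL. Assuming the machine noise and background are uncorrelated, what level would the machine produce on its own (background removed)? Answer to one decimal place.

Background correction is a power subtraction:
L_src = 10·log₁₀(10^(59.3/10) − 10^(55.8/10)) = 10·log₁₀(470900) = 56.7 dB SPL.

56.7 dB SPL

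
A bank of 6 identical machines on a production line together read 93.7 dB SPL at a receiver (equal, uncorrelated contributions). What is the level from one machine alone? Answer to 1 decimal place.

6 equal incoherent sources add 10·log₁₀(6) = 7.78 dB over one source.
L_one = 93.7 − 7.78 = 85.9 dB SPL.

85.9 dB SPL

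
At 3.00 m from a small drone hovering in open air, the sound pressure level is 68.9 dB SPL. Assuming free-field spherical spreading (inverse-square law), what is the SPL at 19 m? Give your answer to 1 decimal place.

Inverse-square spreading gives ΔL = −20·log₁₀(d₂/d₁).
ΔL = −20·log₁₀(19/3.00) = -16.03 dB, so L₂ = 68.9 + (-16.03) = 52.9 dB SPL.

52.9 dB SPL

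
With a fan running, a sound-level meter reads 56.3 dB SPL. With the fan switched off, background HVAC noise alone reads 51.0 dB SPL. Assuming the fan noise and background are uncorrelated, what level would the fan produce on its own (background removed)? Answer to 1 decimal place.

54.8 dB SPL

Remove the background by subtracting linear intensities:
L_src = 10·log₁₀(10^(56.3/10) − 10^(51.0/10)) = 10·log₁₀(300700) = 54.8 dB SPL.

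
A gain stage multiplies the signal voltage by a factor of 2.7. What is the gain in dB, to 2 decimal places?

For a voltage ratio, dB = 20·log₁₀(V₂/V₁).
20·log₁₀(2.7) = 8.63 dB.

8.63 dB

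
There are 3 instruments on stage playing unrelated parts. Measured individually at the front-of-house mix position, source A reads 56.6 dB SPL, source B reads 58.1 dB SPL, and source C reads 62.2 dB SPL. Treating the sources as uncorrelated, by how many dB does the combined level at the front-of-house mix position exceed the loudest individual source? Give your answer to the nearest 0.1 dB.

Incoherent sources sum as intensities:
L_total = 10·log₁₀(10^(56.6/10) + 10^(58.1/10) + 10^(62.2/10)) = 64.41 dB SPL.
Excess over the loudest (62.2 dB): 64.41 − 62.2 = 2.2 dB.

2.2 dB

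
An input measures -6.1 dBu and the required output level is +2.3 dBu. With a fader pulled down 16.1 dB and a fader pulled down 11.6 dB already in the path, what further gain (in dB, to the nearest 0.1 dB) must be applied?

The required make-up gain is the shortfall in the dB sum.
G = +2.3 − (-6.1) + 16.1 + 11.6 = 36.1 dB.

36.1 dB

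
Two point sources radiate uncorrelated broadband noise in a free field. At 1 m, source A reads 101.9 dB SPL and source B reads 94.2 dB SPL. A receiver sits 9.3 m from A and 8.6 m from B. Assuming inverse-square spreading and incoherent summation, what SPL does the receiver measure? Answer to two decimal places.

At the listener: L_A = 101.9 − 20·log₁₀(9.3) = 82.530 dB; L_B = 94.2 − 20·log₁₀(8.6) = 75.510 dB.
Combined: 10·log₁₀(10^(82.530/10)+10^(75.510/10)) = 83.32 dB SPL.

83.32 dB SPL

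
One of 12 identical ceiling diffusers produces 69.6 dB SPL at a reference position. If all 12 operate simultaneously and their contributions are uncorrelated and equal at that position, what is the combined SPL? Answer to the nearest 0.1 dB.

12 equal incoherent sources raise the level by 10·log₁₀(12) = 10.79 dB.
L_total = 69.6 + 10.79 = 80.4 dB SPL.

80.4 dB SPL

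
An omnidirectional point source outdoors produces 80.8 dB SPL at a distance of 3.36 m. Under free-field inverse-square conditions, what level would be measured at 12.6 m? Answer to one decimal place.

For a point source in a free field, ΔL = −20·log₁₀(d₂/d₁).
ΔL = −20·log₁₀(12.6/3.36) = -11.48 dB, so L₂ = 80.8 + (-11.48) = 69.3 dB SPL.

69.3 dB SPL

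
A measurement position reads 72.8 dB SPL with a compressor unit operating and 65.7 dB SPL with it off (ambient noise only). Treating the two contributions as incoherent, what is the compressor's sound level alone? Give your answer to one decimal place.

71.9 dB SPL

Remove the background by subtracting linear intensities:
L_src = 10·log₁₀(10^(72.8/10) − 10^(65.7/10)) = 10·log₁₀(15340000) = 71.9 dB SPL.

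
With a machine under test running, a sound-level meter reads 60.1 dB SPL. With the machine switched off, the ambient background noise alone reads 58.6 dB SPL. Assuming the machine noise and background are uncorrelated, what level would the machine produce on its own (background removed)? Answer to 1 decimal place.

Background correction is a power subtraction:
L_src = 10·log₁₀(10^(60.1/10) − 10^(58.6/10)) = 10·log₁₀(298900) = 54.8 dB SPL.

54.8 dB SPL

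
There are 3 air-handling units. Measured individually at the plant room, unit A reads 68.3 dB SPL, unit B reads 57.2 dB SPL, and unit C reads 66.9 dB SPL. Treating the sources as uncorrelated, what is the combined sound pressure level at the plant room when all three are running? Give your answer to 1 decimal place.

70.9 dB SPL

Add the sources as powers (linear), then convert back to dB:
L_total = 10·log₁₀(10^(68.3/10) + 10^(57.2/10) + 10^(66.9/10)) = 10·log₁₀(12180000) = 70.9 dB SPL.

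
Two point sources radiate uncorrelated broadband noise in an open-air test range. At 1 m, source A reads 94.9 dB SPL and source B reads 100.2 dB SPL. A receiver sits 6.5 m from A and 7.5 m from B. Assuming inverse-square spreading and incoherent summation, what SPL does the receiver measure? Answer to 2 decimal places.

At the listener: L_A = 94.9 − 20·log₁₀(6.5) = 78.642 dB; L_B = 100.2 − 20·log₁₀(7.5) = 82.699 dB.
Combined: 10·log₁₀(10^(78.642/10)+10^(82.699/10)) = 84.14 dB SPL.

84.14 dB SPL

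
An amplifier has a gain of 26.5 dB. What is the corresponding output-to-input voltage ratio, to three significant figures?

21.1

Voltage ratio = 10^(dB/20).
10^(26.5/20) = 10^(1.325) = 21.1.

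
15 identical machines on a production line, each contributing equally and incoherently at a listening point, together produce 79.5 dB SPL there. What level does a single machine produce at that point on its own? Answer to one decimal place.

67.7 dB SPL

15 equal incoherent sources add 10·log₁₀(15) = 11.76 dB over one source.
L_one = 79.5 − 11.76 = 67.7 dB SPL.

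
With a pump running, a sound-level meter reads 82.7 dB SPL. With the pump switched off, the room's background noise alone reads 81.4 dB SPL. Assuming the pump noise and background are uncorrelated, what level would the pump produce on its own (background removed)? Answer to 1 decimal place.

76.8 dB SPL

Subtract intensities: L_src = 10·log₁₀(10^(L_total/10) − 10^(L_bg/10)).
L_src = 10·log₁₀(10^(82.7/10) − 10^(81.4/10)) = 10·log₁₀(48170000) = 76.8 dB SPL.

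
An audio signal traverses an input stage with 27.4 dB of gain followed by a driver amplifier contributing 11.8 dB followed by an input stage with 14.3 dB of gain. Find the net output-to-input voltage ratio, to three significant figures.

473

Net gain = 27.4 + 11.8 + 14.3 = 53.5 dB.
Voltage ratio = 10^(53.5/20) = 473.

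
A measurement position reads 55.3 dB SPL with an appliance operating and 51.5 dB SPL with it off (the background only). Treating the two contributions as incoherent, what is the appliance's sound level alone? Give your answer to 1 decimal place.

53.0 dB SPL

Subtract intensities: L_src = 10·log₁₀(10^(L_total/10) − 10^(L_bg/10)).
L_src = 10·log₁₀(10^(55.3/10) − 10^(51.5/10)) = 10·log₁₀(197600) = 53.0 dB SPL.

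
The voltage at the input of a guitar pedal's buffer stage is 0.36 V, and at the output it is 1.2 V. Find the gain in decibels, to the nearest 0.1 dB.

Voltage ratio → dB uses the 20·log₁₀ form:
20·log₁₀(1.2/0.36) = 20·log₁₀(3.333) = 10.5 dB.

10.5 dB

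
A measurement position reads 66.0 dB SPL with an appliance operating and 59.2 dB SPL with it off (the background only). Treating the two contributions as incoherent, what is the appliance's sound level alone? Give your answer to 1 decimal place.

Remove the background by subtracting linear intensities:
L_src = 10·log₁₀(10^(66.0/10) − 10^(59.2/10)) = 10·log₁₀(3149000) = 65.0 dB SPL.

65.0 dB SPL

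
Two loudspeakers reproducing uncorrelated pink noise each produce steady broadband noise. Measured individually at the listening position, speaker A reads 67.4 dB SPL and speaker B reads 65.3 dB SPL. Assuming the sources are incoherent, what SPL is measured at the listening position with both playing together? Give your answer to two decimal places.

69.49 dB SPL

Add the sources as powers (linear), then convert back to dB:
L_total = 10·log₁₀(10^(67.4/10) + 10^(65.3/10)) = 10·log₁₀(8884000) = 69.49 dB SPL.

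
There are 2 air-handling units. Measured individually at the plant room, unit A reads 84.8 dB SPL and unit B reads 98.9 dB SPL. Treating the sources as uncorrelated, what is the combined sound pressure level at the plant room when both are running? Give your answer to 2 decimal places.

Uncorrelated sources add in intensity (power), not in dB.
L_total = 10·log₁₀(10^(84.8/10) + 10^(98.9/10)) = 10·log₁₀(8064000000) = 99.07 dB SPL.

99.07 dB SPL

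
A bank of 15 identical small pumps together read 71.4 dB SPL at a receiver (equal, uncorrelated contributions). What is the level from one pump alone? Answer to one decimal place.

15 equal incoherent sources add 10·log₁₀(15) = 11.76 dB over one source.
L_one = 71.4 − 11.76 = 59.6 dB SPL.

59.6 dB SPL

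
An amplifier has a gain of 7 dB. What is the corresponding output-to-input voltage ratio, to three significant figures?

2.24

Voltage ratio = 10^(dB/20).
10^(7/20) = 10^(0.3500) = 2.24.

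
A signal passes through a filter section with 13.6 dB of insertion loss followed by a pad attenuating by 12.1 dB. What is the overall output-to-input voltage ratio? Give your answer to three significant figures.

0.0519

Net gain = (−13.6) + (−12.1) = -25.7 dB.
Voltage ratio = 10^(-25.7/20) = 0.0519.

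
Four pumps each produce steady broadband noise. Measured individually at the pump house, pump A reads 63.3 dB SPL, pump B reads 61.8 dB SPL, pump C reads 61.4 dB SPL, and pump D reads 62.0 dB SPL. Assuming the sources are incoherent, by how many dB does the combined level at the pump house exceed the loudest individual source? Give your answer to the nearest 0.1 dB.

4.9 dB

Incoherent sources sum as intensities:
L_total = 10·log₁₀(10^(63.3/10) + 10^(61.8/10) + 10^(61.4/10) + 10^(62.0/10)) = 68.21 dB SPL.
Excess over the loudest (63.3 dB): 68.21 − 63.3 = 4.9 dB.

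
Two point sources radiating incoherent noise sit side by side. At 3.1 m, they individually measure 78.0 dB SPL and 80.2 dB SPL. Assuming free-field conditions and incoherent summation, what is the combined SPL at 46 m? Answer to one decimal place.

Combined at 3.1 m: 10·log₁₀(10^(78.0/10)+10^(80.2/10)) = 82.25 dB SPL.
Then apply −20·log₁₀(46/3.1) = -23.43 dB → 58.8 dB SPL.

58.8 dB SPL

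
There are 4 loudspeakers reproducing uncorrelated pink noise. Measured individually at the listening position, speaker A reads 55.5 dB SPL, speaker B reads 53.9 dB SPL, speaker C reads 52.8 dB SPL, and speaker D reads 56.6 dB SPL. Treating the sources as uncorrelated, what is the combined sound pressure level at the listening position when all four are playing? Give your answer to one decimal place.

61.0 dB SPL

Uncorrelated sources add in intensity (power), not in dB.
L_total = 10·log₁₀(10^(55.5/10) + 10^(53.9/10) + 10^(52.8/10) + 10^(56.6/10)) = 10·log₁₀(1248000) = 61.0 dB SPL.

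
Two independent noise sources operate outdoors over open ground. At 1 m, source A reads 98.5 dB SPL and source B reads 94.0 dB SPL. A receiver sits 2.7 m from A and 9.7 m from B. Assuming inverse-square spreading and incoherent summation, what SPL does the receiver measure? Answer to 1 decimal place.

90.0 dB SPL

At the listener: L_A = 98.5 − 20·log₁₀(2.7) = 89.87 dB; L_B = 94.0 − 20·log₁₀(9.7) = 74.26 dB.
Combined: 10·log₁₀(10^(89.87/10)+10^(74.26/10)) = 90.0 dB SPL.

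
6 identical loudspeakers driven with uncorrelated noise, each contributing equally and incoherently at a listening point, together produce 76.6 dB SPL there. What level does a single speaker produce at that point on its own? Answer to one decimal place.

6 equal incoherent sources add 10·log₁₀(6) = 7.78 dB over one source.
L_one = 76.6 − 7.78 = 68.8 dB SPL.

68.8 dB SPL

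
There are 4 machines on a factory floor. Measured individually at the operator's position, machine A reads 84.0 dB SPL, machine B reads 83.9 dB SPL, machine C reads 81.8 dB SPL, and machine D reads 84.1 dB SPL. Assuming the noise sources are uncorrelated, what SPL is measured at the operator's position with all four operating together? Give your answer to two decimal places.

Uncorrelated sources add in intensity (power), not in dB.
L_total = 10·log₁₀(10^(84.0/10) + 10^(83.9/10) + 10^(81.8/10) + 10^(84.1/10)) = 10·log₁₀(905100000) = 89.57 dB SPL.

89.57 dB SPL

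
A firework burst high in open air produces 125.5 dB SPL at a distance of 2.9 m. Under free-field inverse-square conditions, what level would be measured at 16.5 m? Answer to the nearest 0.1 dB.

For a point source in a free field, ΔL = −20·log₁₀(d₂/d₁).
ΔL = −20·log₁₀(16.5/2.9) = -15.10 dB, so L₂ = 125.5 + (-15.10) = 110.4 dB SPL.

110.4 dB SPL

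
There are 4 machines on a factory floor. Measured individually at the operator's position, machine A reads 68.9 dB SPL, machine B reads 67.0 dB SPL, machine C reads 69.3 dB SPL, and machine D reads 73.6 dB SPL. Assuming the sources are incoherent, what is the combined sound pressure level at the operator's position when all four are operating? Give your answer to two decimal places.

76.45 dB SPL

Incoherent sources sum as intensities:
L_total = 10·log₁₀(10^(68.9/10) + 10^(67.0/10) + 10^(69.3/10) + 10^(73.6/10)) = 10·log₁₀(44190000) = 76.45 dB SPL.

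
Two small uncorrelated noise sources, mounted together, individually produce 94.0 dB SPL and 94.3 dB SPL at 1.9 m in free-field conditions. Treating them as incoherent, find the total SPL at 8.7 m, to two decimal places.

83.95 dB SPL

Combined at 1.9 m: 10·log₁₀(10^(94.0/10)+10^(94.3/10)) = 97.163 dB SPL.
Then apply −20·log₁₀(8.7/1.9) = -13.215 dB → 83.95 dB SPL.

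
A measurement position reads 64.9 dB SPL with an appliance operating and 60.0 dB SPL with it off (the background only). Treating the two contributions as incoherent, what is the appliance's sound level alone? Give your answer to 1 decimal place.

Remove the background by subtracting linear intensities:
L_src = 10·log₁₀(10^(64.9/10) − 10^(60.0/10)) = 10·log₁₀(2090000) = 63.2 dB SPL.

63.2 dB SPL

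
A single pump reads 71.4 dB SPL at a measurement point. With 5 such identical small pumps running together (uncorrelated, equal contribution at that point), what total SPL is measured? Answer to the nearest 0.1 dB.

78.4 dB SPL

5 equal incoherent sources raise the level by 10·log₁₀(5) = 6.99 dB.
L_total = 71.4 + 6.99 = 78.4 dB SPL.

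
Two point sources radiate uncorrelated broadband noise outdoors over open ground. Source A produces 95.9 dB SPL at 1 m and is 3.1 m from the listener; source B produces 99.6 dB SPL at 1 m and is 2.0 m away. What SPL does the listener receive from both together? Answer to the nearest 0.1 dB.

94.3 dB SPL

At the listener: L_A = 95.9 − 20·log₁₀(3.1) = 86.07 dB; L_B = 99.6 − 20·log₁₀(2.0) = 93.58 dB.
Combined: 10·log₁₀(10^(86.07/10)+10^(93.58/10)) = 94.3 dB SPL.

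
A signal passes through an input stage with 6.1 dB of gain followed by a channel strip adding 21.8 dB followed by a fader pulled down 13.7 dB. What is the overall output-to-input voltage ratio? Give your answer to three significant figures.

Net gain = 6.1 + 21.8 + (−13.7) = 14.2 dB.
Voltage ratio = 10^(14.2/20) = 5.13.

5.13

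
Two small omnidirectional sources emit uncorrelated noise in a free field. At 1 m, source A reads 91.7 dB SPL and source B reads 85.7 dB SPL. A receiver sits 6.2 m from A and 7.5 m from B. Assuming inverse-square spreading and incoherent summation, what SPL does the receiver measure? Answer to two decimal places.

At the listener: L_A = 91.7 − 20·log₁₀(6.2) = 75.852 dB; L_B = 85.7 − 20·log₁₀(7.5) = 68.199 dB.
Combined: 10·log₁₀(10^(75.852/10)+10^(68.199/10)) = 76.54 dB SPL.

76.54 dB SPL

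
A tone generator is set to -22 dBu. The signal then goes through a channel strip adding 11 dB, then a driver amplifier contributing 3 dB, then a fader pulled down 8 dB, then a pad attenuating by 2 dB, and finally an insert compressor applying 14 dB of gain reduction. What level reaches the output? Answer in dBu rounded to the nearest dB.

-32 dBu

Cascaded gains and losses add directly in dB.
-22 + 11 + 3 − 8 − 2 − 14 = -32 dBu.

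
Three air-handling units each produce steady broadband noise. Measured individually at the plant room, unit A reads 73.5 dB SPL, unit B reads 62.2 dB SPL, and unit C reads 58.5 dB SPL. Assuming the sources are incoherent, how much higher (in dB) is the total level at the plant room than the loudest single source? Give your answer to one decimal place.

Incoherent sources sum as intensities:
L_total = 10·log₁₀(10^(73.5/10) + 10^(62.2/10) + 10^(58.5/10)) = 73.94 dB SPL.
Excess over the loudest (73.5 dB): 73.94 − 73.5 = 0.4 dB.

0.4 dB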